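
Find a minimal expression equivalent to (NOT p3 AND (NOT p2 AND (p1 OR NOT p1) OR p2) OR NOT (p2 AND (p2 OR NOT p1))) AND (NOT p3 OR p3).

(NOT p3 AND (NOT p2 AND (p1 OR NOT p1) OR p2) OR NOT (p2 AND (p2 OR NOT p1))) AND (NOT p3 OR p3)
= (NOT p3 AND (NOT p2 OR p2) OR NOT (p2 AND (p2 OR NOT p1))) AND (NOT p3 OR p3)   (complement / identity)
= (NOT p3 OR NOT (p2 AND (p2 OR NOT p1))) AND (NOT p3 OR p3)   (complement / identity)
= NOT p3 OR NOT (p2 AND (p2 OR NOT p1))   (complement / identity)
= NOT p3 OR NOT p2   (absorption)

NOT p3 OR NOT p2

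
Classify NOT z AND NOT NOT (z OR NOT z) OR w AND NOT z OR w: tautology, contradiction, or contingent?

contingent

NOT z AND NOT NOT (z OR NOT z) OR w AND NOT z OR w
= NOT z AND NOT NOT (z OR NOT z) OR w
= NOT z AND (z OR NOT z) OR w
= NOT z OR w
This depends on w, z, so it is not a constant.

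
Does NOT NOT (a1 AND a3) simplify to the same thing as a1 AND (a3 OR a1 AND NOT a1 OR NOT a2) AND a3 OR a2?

E1: NOT NOT (a1 AND a3)
    = a1 AND a3
E2: a1 AND (a3 OR a1 AND NOT a1 OR NOT a2) AND a3 OR a2
    = a1 AND (a3 OR NOT a2) AND a3 OR a2
    = a1 AND a3 OR a2
These differ: at a1=0, a2=1, a3=1, E1 = 0 but E2 = 1.

No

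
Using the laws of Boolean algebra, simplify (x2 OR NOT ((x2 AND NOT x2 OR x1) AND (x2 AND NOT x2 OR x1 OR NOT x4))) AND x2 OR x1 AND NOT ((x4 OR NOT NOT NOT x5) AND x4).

x2 OR x1 AND NOT x4

(x2 OR NOT ((x2 AND NOT x2 OR x1) AND (x2 AND NOT x2 OR x1 OR NOT x4))) AND x2 OR x1 AND NOT ((x4 OR NOT NOT NOT x5) AND x4)
= (x2 OR NOT ((x2 AND NOT x2 OR x1) AND (x2 AND NOT x2 OR x1 OR NOT x4))) AND x2 OR x1 AND NOT ((x4 OR NOT x5) AND x4)
= (x2 OR NOT ((x2 AND NOT x2 OR x1) AND (x2 AND NOT x2 OR x1 OR NOT x4))) AND x2 OR x1 AND NOT x4
= (x2 OR NOT (x2 AND NOT x2 OR x1)) AND x2 OR x1 AND NOT x4
= (x2 OR NOT x1) AND x2 OR x1 AND NOT x4
= x2 OR x1 AND NOT x4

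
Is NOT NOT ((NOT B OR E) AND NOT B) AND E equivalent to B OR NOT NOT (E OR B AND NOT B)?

E1: NOT NOT ((NOT B OR E) AND NOT B) AND E
    = NOT NOT NOT B AND E   (absorption)
    = NOT B AND E   (double negation)
E2: B OR NOT NOT (E OR B AND NOT B)
    = B OR E OR B AND NOT B   (double negation)
    = B OR E   (complement / identity)
These differ: at B=1, E=0, E1 = 0 but E2 = 1.

No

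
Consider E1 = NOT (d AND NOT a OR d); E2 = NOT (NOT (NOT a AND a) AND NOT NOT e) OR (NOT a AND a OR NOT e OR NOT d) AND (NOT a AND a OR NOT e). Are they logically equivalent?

No

E1: NOT (d AND NOT a OR d)
    = NOT d   — absorption
E2: NOT (NOT (NOT a AND a) AND NOT NOT e) OR (NOT a AND a OR NOT e OR NOT d) AND (NOT a AND a OR NOT e)
    = NOT (NOT (NOT a AND a) AND NOT NOT e) OR NOT a AND a OR NOT e   — absorption
    = NOT a AND a OR NOT e OR NOT a AND a OR NOT e   — De Morgan
    = NOT a AND a OR NOT e   — idempotence
    = NOT e   — complement / identity
These differ: at a=0, d=1, e=0, E1 = 0 but E2 = 1.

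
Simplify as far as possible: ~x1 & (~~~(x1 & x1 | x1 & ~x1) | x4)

~x1

~x1 & (~~~(x1 & x1 | x1 & ~x1) | x4)
= ~x1 & (~~~x1 | x4)   — distribution
= ~x1 & (~x1 | x4)   — double negation
= ~x1   — absorption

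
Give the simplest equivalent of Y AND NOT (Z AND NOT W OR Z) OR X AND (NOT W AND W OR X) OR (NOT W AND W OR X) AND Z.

Y AND NOT (Z AND NOT W OR Z) OR X AND (NOT W AND W OR X) OR (NOT W AND W OR X) AND Z
= Y AND NOT (Z AND NOT W OR Z) OR (NOT W AND W OR X) AND (X OR Z)   [distribution]
= Y AND NOT (Z AND NOT W OR Z) OR X AND (X OR Z)   [complement / identity]
= Y AND NOT (Z AND NOT W OR Z) OR X   [absorption]
= Y AND NOT Z OR X   [absorption]

Y AND NOT Z OR X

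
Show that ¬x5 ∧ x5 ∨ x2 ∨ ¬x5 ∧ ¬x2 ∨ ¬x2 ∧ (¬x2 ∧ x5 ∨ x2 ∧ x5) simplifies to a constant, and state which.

¬x5 ∧ x5 ∨ x2 ∨ ¬x5 ∧ ¬x2 ∨ ¬x2 ∧ (¬x2 ∧ x5 ∨ x2 ∧ x5)
= ¬x5 ∧ x5 ∨ x2 ∨ ¬x5 ∧ ¬x2 ∨ ¬x2 ∧ x5   [distribution]
= x2 ∨ ¬x5 ∧ ¬x2 ∨ ¬x2 ∧ x5   [complement / identity]
= x2 ∨ ¬x2   [distribution]
= True   [complement]

True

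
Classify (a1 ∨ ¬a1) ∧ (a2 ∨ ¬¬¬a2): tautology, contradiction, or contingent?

tautology

(a1 ∨ ¬a1) ∧ (a2 ∨ ¬¬¬a2)
= a2 ∨ ¬¬¬a2
= a2 ∨ ¬a2
= True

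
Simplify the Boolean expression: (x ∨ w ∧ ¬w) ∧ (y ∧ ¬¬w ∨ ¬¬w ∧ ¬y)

x ∧ w

(x ∨ w ∧ ¬w) ∧ (y ∧ ¬¬w ∨ ¬¬w ∧ ¬y)
= (x ∨ w ∧ ¬w) ∧ ¬¬w   — distribution
= x ∧ ¬¬w   — complement / identity
= x ∧ w   — double negation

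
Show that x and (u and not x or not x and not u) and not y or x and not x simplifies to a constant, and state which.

x and (u and not x or not x and not u) and not y or x and not x
= x and not x and not y or x and not x   (distribution)
= x and not x   (absorption)
= False   (complement)

False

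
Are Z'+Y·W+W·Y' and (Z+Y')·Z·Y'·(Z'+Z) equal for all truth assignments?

E1: Z'+Y·W+W·Y'
    = Z'+W   (distribution)
E2: (Z+Y')·Z·Y'·(Z'+Z)
    = Z·Y'·(Z'+Z)   (absorption)
    = Z·Y'   (complement / identity)
These differ: at W=1, Y=1, Z=0, E1 = 1 but E2 = 0.

No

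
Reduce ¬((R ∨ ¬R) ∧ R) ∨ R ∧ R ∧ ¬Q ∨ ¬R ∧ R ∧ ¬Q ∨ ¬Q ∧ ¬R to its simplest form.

¬((R ∨ ¬R) ∧ R) ∨ R ∧ R ∧ ¬Q ∨ ¬R ∧ R ∧ ¬Q ∨ ¬Q ∧ ¬R
= ¬((R ∨ ¬R) ∧ R) ∨ R ∧ ¬Q ∨ ¬Q ∧ ¬R   — distribution
= ¬((R ∨ ¬R) ∧ R) ∨ ¬Q   — distribution
= ¬R ∨ ¬Q   — complement / identity

¬R ∨ ¬Q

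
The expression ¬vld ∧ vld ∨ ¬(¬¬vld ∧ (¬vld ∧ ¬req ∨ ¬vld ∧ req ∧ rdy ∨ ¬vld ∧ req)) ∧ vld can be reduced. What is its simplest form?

¬vld ∧ vld ∨ ¬(¬¬vld ∧ (¬vld ∧ ¬req ∨ ¬vld ∧ req ∧ rdy ∨ ¬vld ∧ req)) ∧ vld
= ¬vld ∧ vld ∨ ¬(¬¬vld ∧ (¬vld ∧ ¬req ∨ ¬vld ∧ req)) ∧ vld   — absorption
= ¬vld ∧ vld ∨ ¬(¬¬vld ∧ ¬vld) ∧ vld   — distribution
= ¬vld ∧ vld ∨ (¬vld ∨ vld) ∧ vld   — De Morgan
= ¬vld ∧ vld ∨ vld   — complement / identity
= vld   — complement / identity

vld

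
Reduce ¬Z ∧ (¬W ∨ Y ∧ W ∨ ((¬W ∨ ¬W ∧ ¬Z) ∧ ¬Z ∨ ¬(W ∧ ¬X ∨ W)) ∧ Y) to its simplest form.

¬Z ∧ (¬W ∨ Y)

¬Z ∧ (¬W ∨ Y ∧ W ∨ ((¬W ∨ ¬W ∧ ¬Z) ∧ ¬Z ∨ ¬(W ∧ ¬X ∨ W)) ∧ Y)
= ¬Z ∧ (¬W ∨ Y ∧ W ∨ (¬W ∧ ¬Z ∨ ¬(W ∧ ¬X ∨ W)) ∧ Y)
= ¬Z ∧ (¬W ∨ Y ∧ W ∨ (¬W ∧ ¬Z ∨ ¬W) ∧ Y)
= ¬Z ∧ (¬W ∨ Y ∧ W ∨ ¬W ∧ Y)
= ¬Z ∧ (¬W ∨ Y)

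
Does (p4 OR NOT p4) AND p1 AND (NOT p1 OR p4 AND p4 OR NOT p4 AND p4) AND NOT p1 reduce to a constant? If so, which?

(p4 OR NOT p4) AND p1 AND (NOT p1 OR p4 AND p4 OR NOT p4 AND p4) AND NOT p1
= (p4 OR NOT p4) AND p1 AND (NOT p1 OR p4) AND NOT p1
= p1 AND (NOT p1 OR p4) AND NOT p1
= p1 AND NOT p1
= FALSE

yes, False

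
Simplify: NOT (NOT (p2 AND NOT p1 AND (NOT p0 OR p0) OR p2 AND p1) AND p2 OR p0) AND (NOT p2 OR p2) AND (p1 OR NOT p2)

NOT (NOT (p2 AND NOT p1 AND (NOT p0 OR p0) OR p2 AND p1) AND p2 OR p0) AND (NOT p2 OR p2) AND (p1 OR NOT p2)
= NOT (NOT (p2 AND NOT p1 AND (NOT p0 OR p0) OR p2 AND p1) AND p2 OR p0) AND (p1 OR NOT p2)   — complement / identity
= NOT (NOT (p2 AND NOT p1 OR p2 AND p1) AND p2 OR p0) AND (p1 OR NOT p2)   — complement / identity
= NOT (NOT p2 AND p2 OR p0) AND (p1 OR NOT p2)   — distribution
= NOT p0 AND (p1 OR NOT p2)   — complement / identity

NOT p0 AND (p1 OR NOT p2)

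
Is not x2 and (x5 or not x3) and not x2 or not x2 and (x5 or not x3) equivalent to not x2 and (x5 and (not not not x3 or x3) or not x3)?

Yes

E1: not x2 and (x5 or not x3) and not x2 or not x2 and (x5 or not x3)
    = not x2 and (x5 or not x3)   — absorption
E2: not x2 and (x5 and (not not not x3 or x3) or not x3)
    = not x2 and (x5 and (not x3 or x3) or not x3)   — double negation
    = not x2 and (x5 or not x3)   — complement / identity
Both reduce to not x2 and (x5 or not x3), so they are equivalent.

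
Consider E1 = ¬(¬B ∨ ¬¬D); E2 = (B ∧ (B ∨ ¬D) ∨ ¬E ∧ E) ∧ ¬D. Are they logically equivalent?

E1: ¬(¬B ∨ ¬¬D)
    = B ∧ ¬D
E2: (B ∧ (B ∨ ¬D) ∨ ¬E ∧ E) ∧ ¬D
    = (B ∨ ¬E ∧ E) ∧ ¬D
    = B ∧ ¬D
Both reduce to B ∧ ¬D, so they are equivalent.

Yes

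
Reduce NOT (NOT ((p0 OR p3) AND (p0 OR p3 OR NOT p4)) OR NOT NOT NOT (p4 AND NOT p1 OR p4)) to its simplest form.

(p0 OR p3) AND p4

NOT (NOT ((p0 OR p3) AND (p0 OR p3 OR NOT p4)) OR NOT NOT NOT (p4 AND NOT p1 OR p4))
= NOT (NOT ((p0 OR p3) AND (p0 OR p3 OR NOT p4)) OR NOT (p4 AND NOT p1 OR p4))   — double negation
= (p0 OR p3) AND (p0 OR p3 OR NOT p4) AND (p4 AND NOT p1 OR p4)   — De Morgan
= (p0 OR p3) AND (p0 OR p3 OR NOT p4) AND p4   — absorption
= (p0 OR p3) AND p4   — absorption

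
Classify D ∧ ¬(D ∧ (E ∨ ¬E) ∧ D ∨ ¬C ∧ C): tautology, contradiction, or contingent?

contradiction

D ∧ ¬(D ∧ (E ∨ ¬E) ∧ D ∨ ¬C ∧ C)
= D ∧ ¬(D ∧ (E ∨ ¬E) ∧ D)
= D ∧ ¬(D ∧ D)
= D ∧ ¬D
= False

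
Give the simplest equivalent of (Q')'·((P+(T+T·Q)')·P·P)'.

Q·P'

(Q')'·((P+(T+T·Q)')·P·P)'
= (Q')'·((P+(T+T·Q)')·P)'   — idempotence
= Q·((P+(T+T·Q)')·P)'   — double negation
= Q·((P+T')·P)'   — absorption
= Q·P'   — absorption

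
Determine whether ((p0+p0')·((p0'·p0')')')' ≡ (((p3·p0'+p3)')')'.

E1: ((p0+p0')·((p0'·p0')')')'
    = (((p0'·p0')')')'   [complement / identity]
    = ((p0+p0)')'   [De Morgan]
    = p0+p0   [double negation]
    = p0   [idempotence]
E2: (((p3·p0'+p3)')')'
    = ((p3')')'   [absorption]
    = p3'   [double negation]
These differ: at p0=0, p3=0, E1 = 0 but E2 = 1.

No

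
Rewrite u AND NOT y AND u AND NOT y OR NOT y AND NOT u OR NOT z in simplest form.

u AND NOT y AND u AND NOT y OR NOT y AND NOT u OR NOT z
= u AND NOT y OR NOT y AND NOT u OR NOT z   (idempotence)
= NOT y OR NOT z   (distribution)

NOT y OR NOT z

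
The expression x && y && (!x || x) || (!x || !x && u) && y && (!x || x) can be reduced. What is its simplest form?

y

x && y && (!x || x) || (!x || !x && u) && y && (!x || x)
= x && y && (!x || x) || !x && y && (!x || x)   (absorption)
= (!x || x) && (x && y || !x && y)   (distribution)
= x && y || !x && y   (complement / identity)
= y   (distribution)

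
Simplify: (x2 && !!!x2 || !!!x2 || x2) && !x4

(x2 && !!!x2 || !!!x2 || x2) && !x4
= (x2 && !!!x2 || !x2 || x2) && !x4   (double negation)
= (x2 && !x2 || !x2 || x2) && !x4   (double negation)
= (!x2 || x2) && !x4   (complement / identity)
= !x4   (complement / identity)

!x4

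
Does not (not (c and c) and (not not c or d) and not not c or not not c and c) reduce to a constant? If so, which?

no

not (not (c and c) and (not not c or d) and not not c or not not c and c)
= not (not c and (not not c or d) and not not c or not not c and c)   — idempotence
= not (not c and not not c or not not c and c)   — absorption
= not not not c   — distribution
= not c   — double negation
This depends on c, so it is not a constant.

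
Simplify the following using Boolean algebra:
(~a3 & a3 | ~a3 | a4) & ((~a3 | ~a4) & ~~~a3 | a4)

~a3 | a4

(~a3 & a3 | ~a3 | a4) & ((~a3 | ~a4) & ~~~a3 | a4)
= (~a3 & a3 | ~a3 | a4) & ((~a3 | ~a4) & ~a3 | a4)   [double negation]
= (~a3 | a4) & ((~a3 | ~a4) & ~a3 | a4)   [complement / identity]
= (~a3 | a4) & (~a3 | a4)   [absorption]
= ~a3 | a4   [idempotence]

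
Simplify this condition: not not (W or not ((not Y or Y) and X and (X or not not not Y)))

not not (W or not ((not Y or Y) and X and (X or not not not Y)))
= not not (W or not ((not Y or Y) and X and (X or not Y)))   — double negation
= not not (W or not (X and (X or not Y)))   — complement / identity
= not not (W or not X)   — absorption
= W or not X   — double negation

W or not X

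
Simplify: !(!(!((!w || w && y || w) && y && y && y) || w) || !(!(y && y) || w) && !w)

!y || w

!(!(!((!w || w && y || w) && y && y && y) || w) || !(!(y && y) || w) && !w)
= !(!(!((!w || w) && y && y && y) || w) || !(!(y && y) || w) && !w)
= !(!(!(y && y && y) || w) || !(!(y && y) || w) && !w)
= !(!(!(y && y) || w) || !(!(y && y) || w) && !w)
= !!(!(y && y) || w)
= !!(!y || w)
= !y || w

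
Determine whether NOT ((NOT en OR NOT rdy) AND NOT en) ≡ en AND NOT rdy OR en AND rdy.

Yes

E1: NOT ((NOT en OR NOT rdy) AND NOT en)
    = NOT NOT en   [absorption]
    = en   [double negation]
E2: en AND NOT rdy OR en AND rdy
    = en   [distribution]
Both reduce to en, so they are equivalent.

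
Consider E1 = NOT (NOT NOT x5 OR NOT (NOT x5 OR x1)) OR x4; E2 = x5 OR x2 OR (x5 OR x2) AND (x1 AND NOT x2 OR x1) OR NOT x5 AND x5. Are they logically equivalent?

E1: NOT (NOT NOT x5 OR NOT (NOT x5 OR x1)) OR x4
    = NOT x5 AND (NOT x5 OR x1) OR x4   (De Morgan)
    = NOT x5 OR x4   (absorption)
E2: x5 OR x2 OR (x5 OR x2) AND (x1 AND NOT x2 OR x1) OR NOT x5 AND x5
    = x5 OR x2 OR (x5 OR x2) AND (x1 AND NOT x2 OR x1)   (complement / identity)
    = x5 OR x2 OR (x5 OR x2) AND x1   (absorption)
    = x5 OR x2   (absorption)
These differ: at x1=0, x2=0, x4=0, x5=0, E1 = 1 but E2 = 0.

No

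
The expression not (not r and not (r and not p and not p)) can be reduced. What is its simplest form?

not (not r and not (r and not p and not p))
= not (not r and not (r and not p))   [idempotence]
= r or r and not p   [De Morgan]
= r   [absorption]

r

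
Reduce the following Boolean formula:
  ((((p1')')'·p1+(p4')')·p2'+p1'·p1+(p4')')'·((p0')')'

((((p1')')'·p1+(p4')')·p2'+p1'·p1+(p4')')'·((p0')')'
= ((p1'·p1+(p4')')·p2'+p1'·p1+(p4')')'·((p0')')'   [double negation]
= (p1'·p1+(p4')')'·((p0')')'   [absorption]
= (p1'·p1+(p4')')'·p0'   [double negation]
= ((p4')')'·p0'   [complement / identity]
= p4'·p0'   [double negation]

p4'·p0'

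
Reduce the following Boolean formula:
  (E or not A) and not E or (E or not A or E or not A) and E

E or not A

(E or not A) and not E or (E or not A or E or not A) and E
= (E or not A) and not E or (E or not A) and E   [idempotence]
= E or not A   [distribution]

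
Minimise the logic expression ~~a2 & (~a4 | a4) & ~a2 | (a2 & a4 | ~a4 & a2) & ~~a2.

a2

~~a2 & (~a4 | a4) & ~a2 | (a2 & a4 | ~a4 & a2) & ~~a2
= ~~a2 & (~a4 | a4) & ~a2 | a2 & ~~a2
= ~~a2 & ~a2 | a2 & ~~a2
= ~~a2
= a2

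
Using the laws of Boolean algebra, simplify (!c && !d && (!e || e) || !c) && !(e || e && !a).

!c && !e

(!c && !d && (!e || e) || !c) && !(e || e && !a)
= (!c && !d && (!e || e) || !c) && !e   [absorption]
= (!c && !d || !c) && !e   [complement / identity]
= !c && !e   [absorption]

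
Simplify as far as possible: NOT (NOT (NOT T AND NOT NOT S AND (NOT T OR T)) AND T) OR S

NOT T OR S

NOT (NOT (NOT T AND NOT NOT S AND (NOT T OR T)) AND T) OR S
= NOT (NOT (NOT T AND NOT NOT S) AND T) OR S   (complement / identity)
= NOT ((T OR NOT S) AND T) OR S   (De Morgan)
= NOT T OR S   (absorption)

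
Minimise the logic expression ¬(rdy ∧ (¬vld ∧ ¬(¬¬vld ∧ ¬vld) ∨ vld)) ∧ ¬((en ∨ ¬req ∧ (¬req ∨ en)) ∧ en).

¬(rdy ∧ (¬vld ∧ ¬(¬¬vld ∧ ¬vld) ∨ vld)) ∧ ¬((en ∨ ¬req ∧ (¬req ∨ en)) ∧ en)
= ¬(rdy ∧ (¬vld ∧ ¬(¬¬vld ∧ ¬vld) ∨ vld)) ∧ ¬((en ∨ ¬req) ∧ en)
= ¬(rdy ∧ (¬vld ∧ (¬vld ∨ vld) ∨ vld)) ∧ ¬((en ∨ ¬req) ∧ en)
= ¬(rdy ∧ (¬vld ∨ vld)) ∧ ¬((en ∨ ¬req) ∧ en)
= ¬(rdy ∧ (¬vld ∨ vld)) ∧ ¬en
= ¬rdy ∧ ¬en

¬rdy ∧ ¬en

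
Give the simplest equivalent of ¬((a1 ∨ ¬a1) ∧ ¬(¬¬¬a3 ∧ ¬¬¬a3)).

¬((a1 ∨ ¬a1) ∧ ¬(¬¬¬a3 ∧ ¬¬¬a3))
= ¬((a1 ∨ ¬a1) ∧ ¬(¬a3 ∧ ¬¬¬a3))   (double negation)
= ¬((a1 ∨ ¬a1) ∧ ¬(¬a3 ∧ ¬a3))   (double negation)
= ¬((a1 ∨ ¬a1) ∧ (a3 ∨ a3))   (De Morgan)
= ¬(a3 ∨ a3)   (complement / identity)
= ¬a3   (idempotence)

¬a3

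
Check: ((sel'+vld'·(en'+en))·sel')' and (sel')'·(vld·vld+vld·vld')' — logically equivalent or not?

E1: ((sel'+vld'·(en'+en))·sel')'
    = ((sel'+vld')·sel')'
    = (sel')'
    = sel
E2: (sel')'·(vld·vld+vld·vld')'
    = sel·(vld·vld+vld·vld')'
    = sel·vld'
These differ: at en=0, sel=1, vld=1, E1 = 1 but E2 = 0.

No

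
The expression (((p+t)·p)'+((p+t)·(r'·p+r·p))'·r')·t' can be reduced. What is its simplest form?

(((p+t)·p)'+((p+t)·(r'·p+r·p))'·r')·t'
= (((p+t)·p)'+((p+t)·p)'·r')·t'   (distribution)
= ((p+t)·p)'·t'   (absorption)
= p'·t'   (absorption)

p'·t'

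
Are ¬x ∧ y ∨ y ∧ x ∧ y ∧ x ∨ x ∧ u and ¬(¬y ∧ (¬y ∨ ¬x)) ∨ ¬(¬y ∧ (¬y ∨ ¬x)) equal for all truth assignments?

E1: ¬x ∧ y ∨ y ∧ x ∧ y ∧ x ∨ x ∧ u
    = ¬x ∧ y ∨ y ∧ x ∨ x ∧ u   [idempotence]
    = y ∨ x ∧ u   [distribution]
E2: ¬(¬y ∧ (¬y ∨ ¬x)) ∨ ¬(¬y ∧ (¬y ∨ ¬x))
    = ¬(¬y ∧ (¬y ∨ ¬x))   [idempotence]
    = ¬¬y   [absorption]
    = y   [double negation]
These differ: at u=1, x=1, y=0, E1 = 1 but E2 = 0.

No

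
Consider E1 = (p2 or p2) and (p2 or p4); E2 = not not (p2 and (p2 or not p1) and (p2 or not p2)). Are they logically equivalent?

Yes

E1: (p2 or p2) and (p2 or p4)
    = p2 and p4 or p2
    = p2
E2: not not (p2 and (p2 or not p1) and (p2 or not p2))
    = not not (p2 and (p2 or not p1))
    = not not p2
    = p2
Both reduce to p2, so they are equivalent.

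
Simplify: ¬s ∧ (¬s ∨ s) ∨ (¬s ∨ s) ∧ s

¬s ∧ (¬s ∨ s) ∨ (¬s ∨ s) ∧ s
= (¬s ∨ s) ∧ (¬s ∨ s)   — distribution
= ¬s ∨ s   — complement / identity
= True   — complement

True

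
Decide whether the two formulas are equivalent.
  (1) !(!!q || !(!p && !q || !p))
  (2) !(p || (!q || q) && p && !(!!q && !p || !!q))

E1: !(!!q || !(!p && !q || !p))
    = !(!!q || !!p)   (absorption)
    = !q && !p   (De Morgan)
E2: !(p || (!q || q) && p && !(!!q && !p || !!q))
    = !(p || p && !(!!q && !p || !!q))   (complement / identity)
    = !(p || p && !!!q)   (absorption)
    = !(p || p && !q)   (double negation)
    = !p   (absorption)
These differ: at p=0, q=1, E1 = 0 but E2 = 1.

No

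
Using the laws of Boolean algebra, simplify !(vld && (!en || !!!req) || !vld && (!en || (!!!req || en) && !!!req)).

en && req

!(vld && (!en || !!!req) || !vld && (!en || (!!!req || en) && !!!req))
= !(vld && (!en || !!!req) || !vld && (!en || !!!req))   — absorption
= !(!en || !!!req)   — distribution
= !(!en || !req)   — double negation
= en && req   — De Morgan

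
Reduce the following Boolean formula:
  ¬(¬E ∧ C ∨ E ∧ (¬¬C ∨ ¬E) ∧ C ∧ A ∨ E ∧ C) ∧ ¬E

¬(¬E ∧ C ∨ E ∧ (¬¬C ∨ ¬E) ∧ C ∧ A ∨ E ∧ C) ∧ ¬E
= ¬(¬E ∧ C ∨ E ∧ (C ∨ ¬E) ∧ C ∧ A ∨ E ∧ C) ∧ ¬E
= ¬(¬E ∧ C ∨ E ∧ C ∧ A ∨ E ∧ C) ∧ ¬E
= ¬(¬E ∧ C ∨ E ∧ C) ∧ ¬E
= ¬C ∧ ¬E

¬C ∧ ¬E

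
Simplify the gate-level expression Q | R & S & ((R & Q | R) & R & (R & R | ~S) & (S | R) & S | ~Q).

Q | R & S & ((R & Q | R) & R & (R & R | ~S) & (S | R) & S | ~Q)
= Q | R & S & (R & R & (R & R | ~S) & (S | R) & S | ~Q)   [absorption]
= Q | R & S & (R & R & (R & R | ~S) & S | ~Q)   [absorption]
= Q | R & S & (R & R & S | ~Q)   [absorption]
= Q | R & S & (R & S | ~Q)   [idempotence]
= Q | R & S   [absorption]

Q | R & S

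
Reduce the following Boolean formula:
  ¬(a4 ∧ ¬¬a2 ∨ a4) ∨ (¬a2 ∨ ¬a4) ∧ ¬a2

¬(a4 ∧ ¬¬a2 ∨ a4) ∨ (¬a2 ∨ ¬a4) ∧ ¬a2
= ¬(a4 ∧ ¬¬a2 ∨ a4) ∨ ¬a2   [absorption]
= ¬(a4 ∧ a2 ∨ a4) ∨ ¬a2   [double negation]
= ¬a4 ∨ ¬a2   [absorption]

¬a4 ∨ ¬a2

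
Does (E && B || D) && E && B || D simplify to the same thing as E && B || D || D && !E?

Yes

E1: (E && B || D) && E && B || D
    = E && B || D   — absorption
E2: E && B || D || D && !E
    = E && B || D   — absorption
Both reduce to E && B || D, so they are equivalent.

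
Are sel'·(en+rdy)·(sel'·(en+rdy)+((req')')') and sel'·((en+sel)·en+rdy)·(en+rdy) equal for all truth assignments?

E1: sel'·(en+rdy)·(sel'·(en+rdy)+((req')')')
    = sel'·(en+rdy)·(sel'·(en+rdy)+req')   [double negation]
    = sel'·(en+rdy)   [absorption]
E2: sel'·((en+sel)·en+rdy)·(en+rdy)
    = sel'·(en+rdy)·(en+rdy)   [absorption]
    = sel'·(en+rdy)   [idempotence]
Both reduce to sel'·(en+rdy), so they are equivalent.

Yes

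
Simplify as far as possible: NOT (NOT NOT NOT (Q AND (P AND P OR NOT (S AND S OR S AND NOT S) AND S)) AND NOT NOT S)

Q AND P OR NOT S

NOT (NOT NOT NOT (Q AND (P AND P OR NOT (S AND S OR S AND NOT S) AND S)) AND NOT NOT S)
= NOT (NOT (Q AND (P AND P OR NOT (S AND S OR S AND NOT S) AND S)) AND NOT NOT S)   [double negation]
= NOT (NOT (Q AND (P OR NOT (S AND S OR S AND NOT S) AND S)) AND NOT NOT S)   [idempotence]
= NOT (NOT (Q AND (P OR NOT S AND S)) AND NOT NOT S)   [distribution]
= NOT (NOT (Q AND P) AND NOT NOT S)   [complement / identity]
= Q AND P OR NOT S   [De Morgan]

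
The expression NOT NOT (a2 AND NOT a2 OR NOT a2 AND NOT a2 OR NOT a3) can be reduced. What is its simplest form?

NOT NOT (a2 AND NOT a2 OR NOT a2 AND NOT a2 OR NOT a3)
= NOT NOT ((a2 OR NOT a2) AND NOT a2 OR NOT a3)   [distribution]
= (a2 OR NOT a2) AND NOT a2 OR NOT a3   [double negation]
= NOT a2 OR NOT a3   [complement / identity]

NOT a2 OR NOT a3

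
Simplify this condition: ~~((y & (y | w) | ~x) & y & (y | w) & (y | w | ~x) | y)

y

~~((y & (y | w) | ~x) & y & (y | w) & (y | w | ~x) | y)
= ~~((y & (y | w) | ~x) & y & (y | w) | y)   [absorption]
= ~~(y & (y | w) | y)   [absorption]
= ~~(y | y)   [absorption]
= y | y   [double negation]
= y   [idempotence]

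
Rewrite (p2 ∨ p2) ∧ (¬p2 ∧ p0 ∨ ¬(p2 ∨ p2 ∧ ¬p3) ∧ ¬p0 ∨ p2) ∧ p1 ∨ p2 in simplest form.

p2

(p2 ∨ p2) ∧ (¬p2 ∧ p0 ∨ ¬(p2 ∨ p2 ∧ ¬p3) ∧ ¬p0 ∨ p2) ∧ p1 ∨ p2
= (p2 ∨ p2) ∧ (¬p2 ∧ p0 ∨ ¬p2 ∧ ¬p0 ∨ p2) ∧ p1 ∨ p2   (absorption)
= (p2 ∨ p2) ∧ (¬p2 ∨ p2) ∧ p1 ∨ p2   (distribution)
= (p2 ∨ p2 ∧ ¬p2) ∧ p1 ∨ p2   (distribution)
= p2 ∧ p1 ∨ p2   (complement / identity)
= p2   (absorption)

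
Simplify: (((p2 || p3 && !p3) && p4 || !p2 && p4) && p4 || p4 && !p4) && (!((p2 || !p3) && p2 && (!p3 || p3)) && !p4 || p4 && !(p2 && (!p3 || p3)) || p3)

p4 && (!p2 || p3)

(((p2 || p3 && !p3) && p4 || !p2 && p4) && p4 || p4 && !p4) && (!((p2 || !p3) && p2 && (!p3 || p3)) && !p4 || p4 && !(p2 && (!p3 || p3)) || p3)
= (((p2 || p3 && !p3) && p4 || !p2 && p4) && p4 || p4 && !p4) && (!(p2 && (!p3 || p3)) && !p4 || p4 && !(p2 && (!p3 || p3)) || p3)   (absorption)
= ((p2 && p4 || !p2 && p4) && p4 || p4 && !p4) && (!(p2 && (!p3 || p3)) && !p4 || p4 && !(p2 && (!p3 || p3)) || p3)   (complement / identity)
= ((p2 && p4 || !p2 && p4) && p4 || p4 && !p4) && (!(p2 && (!p3 || p3)) || p3)   (distribution)
= (p4 && p4 || p4 && !p4) && (!(p2 && (!p3 || p3)) || p3)   (distribution)
= p4 && (!(p2 && (!p3 || p3)) || p3)   (distribution)
= p4 && (!p2 || p3)   (complement / identity)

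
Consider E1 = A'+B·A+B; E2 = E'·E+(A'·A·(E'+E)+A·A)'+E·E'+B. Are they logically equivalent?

E1: A'+B·A+B
    = A'+B
E2: E'·E+(A'·A·(E'+E)+A·A)'+E·E'+B
    = E'·E+(A'·A+A·A)'+E·E'+B
    = E'·E+A'+E·E'+B
    = A'+E·E'+B
    = A'+B
Both reduce to A'+B, so they are equivalent.

Yes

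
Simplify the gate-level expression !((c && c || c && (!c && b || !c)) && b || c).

!c

!((c && c || c && (!c && b || !c)) && b || c)
= !((c && c || c && !c) && b || c)   [absorption]
= !(c && b || c)   [distribution]
= !c   [absorption]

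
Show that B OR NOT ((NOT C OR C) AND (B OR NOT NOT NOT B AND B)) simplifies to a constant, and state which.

B OR NOT ((NOT C OR C) AND (B OR NOT NOT NOT B AND B))
= B OR NOT ((NOT C OR C) AND (B OR NOT B AND B))   — double negation
= B OR NOT ((NOT C OR C) AND B)   — complement / identity
= B OR NOT B   — complement / identity
= TRUE   — complement

TRUE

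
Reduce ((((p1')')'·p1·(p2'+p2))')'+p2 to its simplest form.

p2

((((p1')')'·p1·(p2'+p2))')'+p2
= ((((p1')')'·p1)')'+p2   — complement / identity
= ((p1'·p1)')'+p2   — double negation
= p1'·p1+p2   — double negation
= p2   — complement / identity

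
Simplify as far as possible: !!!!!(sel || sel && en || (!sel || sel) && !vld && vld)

!sel

!!!!!(sel || sel && en || (!sel || sel) && !vld && vld)
= !!!!!(sel || sel && en || !vld && vld)   (complement / identity)
= !!!(sel || sel && en || !vld && vld)   (double negation)
= !!!(sel || !vld && vld)   (absorption)
= !!!sel   (complement / identity)
= !sel   (double negation)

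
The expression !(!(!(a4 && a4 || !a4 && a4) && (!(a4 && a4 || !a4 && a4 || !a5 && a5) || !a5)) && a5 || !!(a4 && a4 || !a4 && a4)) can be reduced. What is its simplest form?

!(!(!(a4 && a4 || !a4 && a4) && (!(a4 && a4 || !a4 && a4 || !a5 && a5) || !a5)) && a5 || !!(a4 && a4 || !a4 && a4))
= !(!(!(a4 && a4 || !a4 && a4) && (!(a4 && a4 || !a4 && a4) || !a5)) && a5 || !!(a4 && a4 || !a4 && a4))   (complement / identity)
= !(!!(a4 && a4 || !a4 && a4) && a5 || !!(a4 && a4 || !a4 && a4))   (absorption)
= !!!(a4 && a4 || !a4 && a4)   (absorption)
= !!!a4   (distribution)
= !a4   (double negation)

!a4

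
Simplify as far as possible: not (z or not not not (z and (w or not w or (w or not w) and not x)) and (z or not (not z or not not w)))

not z

not (z or not not not (z and (w or not w or (w or not w) and not x)) and (z or not (not z or not not w)))
= not (z or not not not (z and (w or not w)) and (z or not (not z or not not w)))
= not (z or not not not z and (z or not (not z or not not w)))
= not (z or not not not z and (z or z and not w))
= not (z or not z and (z or z and not w))
= not (z or not z and z)
= not z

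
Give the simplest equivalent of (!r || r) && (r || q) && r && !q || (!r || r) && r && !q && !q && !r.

(!r || r) && (r || q) && r && !q || (!r || r) && r && !q && !q && !r
= (!r || r) && (r || q) && r && !q || (!r || r) && r && !q && !r   — idempotence
= (!r || r) && r && !q || (!r || r) && r && !q && !r   — absorption
= (!r || r) && r && !q   — absorption
= r && !q   — complement / identity

r && !q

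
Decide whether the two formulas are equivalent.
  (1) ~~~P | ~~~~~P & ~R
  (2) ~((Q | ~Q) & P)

E1: ~~~P | ~~~~~P & ~R
    = ~~~P | ~~~P & ~R   [double negation]
    = ~~~P   [absorption]
    = ~P   [double negation]
E2: ~((Q | ~Q) & P)
    = ~P   [complement / identity]
Both reduce to ~P, so they are equivalent.

Yes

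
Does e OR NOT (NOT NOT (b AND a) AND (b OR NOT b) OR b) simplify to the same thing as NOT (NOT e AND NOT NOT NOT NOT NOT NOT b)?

Yes

E1: e OR NOT (NOT NOT (b AND a) AND (b OR NOT b) OR b)
    = e OR NOT (b AND a AND (b OR NOT b) OR b)   [double negation]
    = e OR NOT (b AND a OR b)   [complement / identity]
    = e OR NOT b   [absorption]
E2: NOT (NOT e AND NOT NOT NOT NOT NOT NOT b)
    = NOT (NOT e AND NOT NOT NOT NOT b)   [double negation]
    = NOT (NOT e AND NOT NOT b)   [double negation]
    = e OR NOT b   [De Morgan]
Both reduce to e OR NOT b, so they are equivalent.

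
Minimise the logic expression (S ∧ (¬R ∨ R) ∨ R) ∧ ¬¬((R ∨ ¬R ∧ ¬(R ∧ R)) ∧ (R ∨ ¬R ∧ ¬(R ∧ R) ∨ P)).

(S ∧ (¬R ∨ R) ∨ R) ∧ ¬¬((R ∨ ¬R ∧ ¬(R ∧ R)) ∧ (R ∨ ¬R ∧ ¬(R ∧ R) ∨ P))
= (S ∧ (¬R ∨ R) ∨ R) ∧ ¬¬(R ∨ ¬R ∧ ¬(R ∧ R))   [absorption]
= (S ∧ (¬R ∨ R) ∨ R) ∧ ¬¬(R ∨ ¬R ∧ ¬R)   [idempotence]
= (S ∧ (¬R ∨ R) ∨ R) ∧ ¬¬(R ∨ ¬R)   [idempotence]
= (S ∨ R) ∧ ¬¬(R ∨ ¬R)   [complement / identity]
= (S ∨ R) ∧ (R ∨ ¬R)   [double negation]
= S ∨ R   [complement / identity]

S ∨ R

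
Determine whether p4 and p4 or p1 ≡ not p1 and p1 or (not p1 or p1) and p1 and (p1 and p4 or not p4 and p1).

E1: p4 and p4 or p1
    = p4 or p1   (idempotence)
E2: not p1 and p1 or (not p1 or p1) and p1 and (p1 and p4 or not p4 and p1)
    = not p1 and p1 or p1 and (p1 and p4 or not p4 and p1)   (complement / identity)
    = not p1 and p1 or p1 and p1   (distribution)
    = p1   (distribution)
These differ: at p1=0, p4=1, E1 = 1 but E2 = 0.

No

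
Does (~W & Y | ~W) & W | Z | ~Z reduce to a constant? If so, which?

(~W & Y | ~W) & W | Z | ~Z
= ~W & W | Z | ~Z   (absorption)
= Z | ~Z   (complement / identity)
= 1   (complement)

yes, True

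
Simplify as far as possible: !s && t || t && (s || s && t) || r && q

t || r && q

!s && t || t && (s || s && t) || r && q
= !s && t || t && s || r && q   [absorption]
= t || r && q   [distribution]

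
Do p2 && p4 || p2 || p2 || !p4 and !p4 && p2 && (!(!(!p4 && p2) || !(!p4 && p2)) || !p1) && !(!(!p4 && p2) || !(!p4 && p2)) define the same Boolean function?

No

E1: p2 && p4 || p2 || p2 || !p4
    = p2 || p2 || !p4   [absorption]
    = p2 || !p4   [idempotence]
E2: !p4 && p2 && (!(!(!p4 && p2) || !(!p4 && p2)) || !p1) && !(!(!p4 && p2) || !(!p4 && p2))
    = !p4 && p2 && !(!(!p4 && p2) || !(!p4 && p2))   [absorption]
    = !p4 && p2 && !!(!p4 && p2)   [idempotence]
    = !p4 && p2 && !p4 && p2   [double negation]
    = !p4 && p2   [idempotence]
These differ: at p1=0, p2=0, p4=0, E1 = 1 but E2 = 0.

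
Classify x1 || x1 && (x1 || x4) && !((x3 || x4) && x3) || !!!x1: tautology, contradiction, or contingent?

tautology

x1 || x1 && (x1 || x4) && !((x3 || x4) && x3) || !!!x1
= x1 || x1 && (x1 || x4) && !x3 || !!!x1   (absorption)
= x1 || x1 && !x3 || !!!x1   (absorption)
= x1 || !!!x1   (absorption)
= x1 || !x1   (double negation)
= true   (complement)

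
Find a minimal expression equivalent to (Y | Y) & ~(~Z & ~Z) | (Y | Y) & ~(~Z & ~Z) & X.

(Y | Y) & ~(~Z & ~Z) | (Y | Y) & ~(~Z & ~Z) & X
= (Y | Y) & ~(~Z & ~Z)   — absorption
= (Y | Y) & (Z | Z)   — De Morgan
= (Y | Y) & Z   — idempotence
= Y & Z   — idempotence

Y & Z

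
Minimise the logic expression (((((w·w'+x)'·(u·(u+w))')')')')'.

x'·u'

(((((w·w'+x)'·(u·(u+w))')')')')'
= (((w·w'+x)'·(u·(u+w))')')'   (double negation)
= (((w·w'+x)'·u')')'   (absorption)
= ((x'·u')')'   (complement / identity)
= x'·u'   (double negation)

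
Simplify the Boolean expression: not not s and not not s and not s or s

not not s and not not s and not s or s
= not not s and not s or s   (idempotence)
= s and not s or s   (double negation)
= s   (complement / identity)

s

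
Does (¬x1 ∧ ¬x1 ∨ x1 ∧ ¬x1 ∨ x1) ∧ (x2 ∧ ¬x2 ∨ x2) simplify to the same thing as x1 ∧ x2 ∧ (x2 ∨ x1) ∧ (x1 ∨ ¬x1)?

No

E1: (¬x1 ∧ ¬x1 ∨ x1 ∧ ¬x1 ∨ x1) ∧ (x2 ∧ ¬x2 ∨ x2)
    = (¬x1 ∨ x1) ∧ (x2 ∧ ¬x2 ∨ x2)
    = x2 ∧ ¬x2 ∨ x2
    = x2
E2: x1 ∧ x2 ∧ (x2 ∨ x1) ∧ (x1 ∨ ¬x1)
    = x1 ∧ x2 ∧ (x1 ∨ ¬x1)
    = x1 ∧ x2
These differ: at x1=0, x2=1, E1 = 1 but E2 = 0.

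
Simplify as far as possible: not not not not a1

not not not not a1
= not not a1
= a1

a1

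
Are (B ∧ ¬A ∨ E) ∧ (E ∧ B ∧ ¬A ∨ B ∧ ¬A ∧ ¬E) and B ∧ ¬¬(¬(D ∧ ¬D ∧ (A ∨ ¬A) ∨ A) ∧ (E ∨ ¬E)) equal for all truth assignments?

E1: (B ∧ ¬A ∨ E) ∧ (E ∧ B ∧ ¬A ∨ B ∧ ¬A ∧ ¬E)
    = (B ∧ ¬A ∨ E) ∧ B ∧ ¬A   [distribution]
    = B ∧ ¬A   [absorption]
E2: B ∧ ¬¬(¬(D ∧ ¬D ∧ (A ∨ ¬A) ∨ A) ∧ (E ∨ ¬E))
    = B ∧ ¬¬(¬(D ∧ ¬D ∨ A) ∧ (E ∨ ¬E))   [complement / identity]
    = B ∧ ¬¬¬(D ∧ ¬D ∨ A)   [complement / identity]
    = B ∧ ¬¬¬A   [complement / identity]
    = B ∧ ¬A   [double negation]
Both reduce to B ∧ ¬A, so they are equivalent.

Yes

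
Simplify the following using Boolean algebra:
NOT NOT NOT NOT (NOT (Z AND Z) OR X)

NOT Z OR X

NOT NOT NOT NOT (NOT (Z AND Z) OR X)
= NOT NOT (NOT (Z AND Z) OR X)   (double negation)
= NOT (Z AND Z) OR X   (double negation)
= NOT Z OR X   (idempotence)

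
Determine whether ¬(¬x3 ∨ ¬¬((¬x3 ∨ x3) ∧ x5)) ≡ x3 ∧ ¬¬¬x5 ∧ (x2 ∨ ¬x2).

E1: ¬(¬x3 ∨ ¬¬((¬x3 ∨ x3) ∧ x5))
    = ¬(¬x3 ∨ ¬¬x5)   — complement / identity
    = x3 ∧ ¬x5   — De Morgan
E2: x3 ∧ ¬¬¬x5 ∧ (x2 ∨ ¬x2)
    = x3 ∧ ¬¬¬x5   — complement / identity
    = x3 ∧ ¬x5   — double negation
Both reduce to x3 ∧ ¬x5, so they are equivalent.

Yes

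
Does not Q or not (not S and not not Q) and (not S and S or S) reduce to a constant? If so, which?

not Q or not (not S and not not Q) and (not S and S or S)
= not Q or (S or not Q) and (not S and S or S)   [De Morgan]
= not Q or (S or not Q) and S   [complement / identity]
= not Q or S   [absorption]
This depends on Q, S, so it is not a constant.

no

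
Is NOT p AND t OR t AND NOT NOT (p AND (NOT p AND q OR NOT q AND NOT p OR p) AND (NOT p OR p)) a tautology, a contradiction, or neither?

NOT p AND t OR t AND NOT NOT (p AND (NOT p AND q OR NOT q AND NOT p OR p) AND (NOT p OR p))
= NOT p AND t OR t AND p AND (NOT p AND q OR NOT q AND NOT p OR p) AND (NOT p OR p)
= NOT p AND t OR t AND p AND (NOT p OR p) AND (NOT p OR p)
= NOT p AND t OR t AND p AND (NOT p OR p)
= NOT p AND t OR t AND p
= t
This depends on t, so it is not a constant.

neither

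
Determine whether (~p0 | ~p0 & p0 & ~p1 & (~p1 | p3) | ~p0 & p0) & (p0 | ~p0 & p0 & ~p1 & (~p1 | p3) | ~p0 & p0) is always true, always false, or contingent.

(~p0 | ~p0 & p0 & ~p1 & (~p1 | p3) | ~p0 & p0) & (p0 | ~p0 & p0 & ~p1 & (~p1 | p3) | ~p0 & p0)
= ~p0 & p0 & ~p1 & (~p1 | p3) | ~p0 & p0 | ~p0 & p0   [distribution]
= ~p0 & p0 & ~p1 | ~p0 & p0 | ~p0 & p0   [absorption]
= ~p0 & p0 | ~p0 & p0   [absorption]
= ~p0 & p0   [idempotence]
= 0   [complement]

always false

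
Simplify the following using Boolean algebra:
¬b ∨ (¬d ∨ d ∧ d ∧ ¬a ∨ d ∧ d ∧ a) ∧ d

¬b ∨ (¬d ∨ d ∧ d ∧ ¬a ∨ d ∧ d ∧ a) ∧ d
= ¬b ∨ (¬d ∨ d ∧ d) ∧ d   (distribution)
= ¬b ∨ (¬d ∨ d) ∧ d   (idempotence)
= ¬b ∨ d   (complement / identity)

¬b ∨ d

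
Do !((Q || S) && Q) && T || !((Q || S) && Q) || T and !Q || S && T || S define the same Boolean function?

E1: !((Q || S) && Q) && T || !((Q || S) && Q) || T
    = !((Q || S) && Q) || T   [absorption]
    = !Q || T   [absorption]
E2: !Q || S && T || S
    = !Q || S   [absorption]
These differ: at Q=1, S=0, T=1, E1 = 1 but E2 = 0.

No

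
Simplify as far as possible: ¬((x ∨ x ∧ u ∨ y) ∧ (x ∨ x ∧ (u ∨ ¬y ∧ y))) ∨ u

¬x ∨ u

¬((x ∨ x ∧ u ∨ y) ∧ (x ∨ x ∧ (u ∨ ¬y ∧ y))) ∨ u
= ¬((x ∨ x ∧ u ∨ y) ∧ (x ∨ x ∧ u)) ∨ u
= ¬(x ∨ x ∧ u) ∨ u
= ¬x ∨ u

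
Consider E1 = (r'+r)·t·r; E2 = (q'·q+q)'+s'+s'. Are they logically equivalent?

E1: (r'+r)·t·r
    = t·r   — complement / identity
E2: (q'·q+q)'+s'+s'
    = (q'·q+q)'+s'   — idempotence
    = q'+s'   — complement / identity
These differ: at q=0, r=0, s=0, t=0, E1 = 0 but E2 = 1.

No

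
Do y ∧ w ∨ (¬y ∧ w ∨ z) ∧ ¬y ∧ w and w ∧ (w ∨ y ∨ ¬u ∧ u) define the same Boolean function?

E1: y ∧ w ∨ (¬y ∧ w ∨ z) ∧ ¬y ∧ w
    = y ∧ w ∨ ¬y ∧ w   (absorption)
    = w   (distribution)
E2: w ∧ (w ∨ y ∨ ¬u ∧ u)
    = w ∧ (w ∨ y)   (complement / identity)
    = w   (absorption)
Both reduce to w, so they are equivalent.

Yes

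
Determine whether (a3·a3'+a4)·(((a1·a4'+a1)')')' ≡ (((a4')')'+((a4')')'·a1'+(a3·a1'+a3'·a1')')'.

Yes

E1: (a3·a3'+a4)·(((a1·a4'+a1)')')'
    = (a3·a3'+a4)·((a1')')'   — absorption
    = (a3·a3'+a4)·a1'   — double negation
    = a4·a1'   — complement / identity
E2: (((a4')')'+((a4')')'·a1'+(a3·a1'+a3'·a1')')'
    = (((a4')')'+(a3·a1'+a3'·a1')')'   — absorption
    = (((a4')')'+(a1')')'   — distribution
    = (a4')'·a1'   — De Morgan
    = a4·a1'   — double negation
Both reduce to a4·a1', so they are equivalent.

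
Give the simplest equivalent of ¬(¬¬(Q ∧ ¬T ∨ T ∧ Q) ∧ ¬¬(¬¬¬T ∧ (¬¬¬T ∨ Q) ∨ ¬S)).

¬Q ∨ T ∧ S

¬(¬¬(Q ∧ ¬T ∨ T ∧ Q) ∧ ¬¬(¬¬¬T ∧ (¬¬¬T ∨ Q) ∨ ¬S))
= ¬(Q ∧ ¬T ∨ T ∧ Q) ∨ ¬(¬¬¬T ∧ (¬¬¬T ∨ Q) ∨ ¬S)   [De Morgan]
= ¬Q ∨ ¬(¬¬¬T ∧ (¬¬¬T ∨ Q) ∨ ¬S)   [distribution]
= ¬Q ∨ ¬(¬¬¬T ∨ ¬S)   [absorption]
= ¬Q ∨ ¬¬T ∧ S   [De Morgan]
= ¬Q ∨ T ∧ S   [double negation]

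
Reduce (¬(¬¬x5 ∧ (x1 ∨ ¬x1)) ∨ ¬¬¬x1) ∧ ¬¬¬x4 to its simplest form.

(¬x5 ∨ ¬x1) ∧ ¬x4

(¬(¬¬x5 ∧ (x1 ∨ ¬x1)) ∨ ¬¬¬x1) ∧ ¬¬¬x4
= (¬¬¬x5 ∨ ¬¬¬x1) ∧ ¬¬¬x4
= (¬x5 ∨ ¬¬¬x1) ∧ ¬¬¬x4
= (¬x5 ∨ ¬¬¬x1) ∧ ¬x4
= (¬x5 ∨ ¬x1) ∧ ¬x4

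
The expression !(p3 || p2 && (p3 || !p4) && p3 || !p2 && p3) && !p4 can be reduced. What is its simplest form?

!p3 && !p4

!(p3 || p2 && (p3 || !p4) && p3 || !p2 && p3) && !p4
= !(p3 || p2 && p3 || !p2 && p3) && !p4   — absorption
= !(p3 || p3) && !p4   — distribution
= !p3 && !p4   — idempotence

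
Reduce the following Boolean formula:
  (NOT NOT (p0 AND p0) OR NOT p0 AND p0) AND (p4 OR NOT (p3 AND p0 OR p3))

p0 AND (p4 OR NOT p3)

(NOT NOT (p0 AND p0) OR NOT p0 AND p0) AND (p4 OR NOT (p3 AND p0 OR p3))
= (NOT NOT (p0 AND p0) OR NOT p0 AND p0) AND (p4 OR NOT p3)   (absorption)
= (p0 AND p0 OR NOT p0 AND p0) AND (p4 OR NOT p3)   (double negation)
= p0 AND (p4 OR NOT p3)   (distribution)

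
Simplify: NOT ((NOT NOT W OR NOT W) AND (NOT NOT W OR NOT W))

FALSE

NOT ((NOT NOT W OR NOT W) AND (NOT NOT W OR NOT W))
= NOT (NOT NOT W OR NOT W)   [idempotence]
= NOT W AND W   [De Morgan]
= FALSE   [complement]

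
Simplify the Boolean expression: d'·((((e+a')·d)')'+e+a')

d'·(e+a')

d'·((((e+a')·d)')'+e+a')
= d'·((e+a')·d+e+a')   — double negation
= d'·(e+a')   — absorption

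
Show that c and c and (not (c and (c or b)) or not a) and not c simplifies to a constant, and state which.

c and c and (not (c and (c or b)) or not a) and not c
= c and c and (not c or not a) and not c
= c and c and not c
= c and not c
= False

False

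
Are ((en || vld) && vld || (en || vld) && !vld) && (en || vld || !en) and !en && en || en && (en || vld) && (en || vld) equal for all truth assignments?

E1: ((en || vld) && vld || (en || vld) && !vld) && (en || vld || !en)
    = (en || vld) && (en || vld || !en)   (distribution)
    = en || vld   (absorption)
E2: !en && en || en && (en || vld) && (en || vld)
    = !en && en || en && (en || vld)   (absorption)
    = !en && en || en   (absorption)
    = en   (complement / identity)
These differ: at en=0, vld=1, E1 = 1 but E2 = 0.

No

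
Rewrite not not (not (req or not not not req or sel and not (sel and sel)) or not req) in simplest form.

not not (not (req or not not not req or sel and not (sel and sel)) or not req)
= not not (not (req or not not not req or sel and not sel) or not req)   — idempotence
= not not (not (req or not not not req) or not req)   — complement / identity
= not not (not (req or not req) or not req)   — double negation
= not ((req or not req) and req)   — De Morgan
= not req   — complement / identity

not req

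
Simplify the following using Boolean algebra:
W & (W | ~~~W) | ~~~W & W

W & (W | ~~~W) | ~~~W & W
= W & (W | ~~~W) | ~W & W   — double negation
= W & (W | ~~~W)   — complement / identity
= W & (W | ~W)   — double negation
= W   — complement / identity

W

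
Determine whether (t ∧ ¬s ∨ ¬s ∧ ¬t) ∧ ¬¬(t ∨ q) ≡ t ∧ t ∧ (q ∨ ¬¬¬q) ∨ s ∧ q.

E1: (t ∧ ¬s ∨ ¬s ∧ ¬t) ∧ ¬¬(t ∨ q)
    = ¬s ∧ ¬¬(t ∨ q)   [distribution]
    = ¬s ∧ (t ∨ q)   [double negation]
E2: t ∧ t ∧ (q ∨ ¬¬¬q) ∨ s ∧ q
    = t ∧ (q ∨ ¬¬¬q) ∨ s ∧ q   [idempotence]
    = t ∧ (q ∨ ¬q) ∨ s ∧ q   [double negation]
    = t ∨ s ∧ q   [complement / identity]
These differ: at q=1, s=1, t=1, E1 = 0 but E2 = 1.

No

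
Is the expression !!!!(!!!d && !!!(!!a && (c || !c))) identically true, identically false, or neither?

neither

!!!!(!!!d && !!!(!!a && (c || !c)))
= !!!(!!d || !!(!!a && (c || !c)))
= !!!(!!d || !!!!a)
= !(!!d || !!!!a)
= !(!!d || !!a)
= !d && !a
This depends on a, d, so it is not a constant.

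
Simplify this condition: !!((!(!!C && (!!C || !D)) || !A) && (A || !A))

!C || !A

!!((!(!!C && (!!C || !D)) || !A) && (A || !A))
= (!(!!C && (!!C || !D)) || !A) && (A || !A)   (double negation)
= (!!!C || !A) && (A || !A)   (absorption)
= (!C || !A) && (A || !A)   (double negation)
= !C || !A   (complement / identity)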